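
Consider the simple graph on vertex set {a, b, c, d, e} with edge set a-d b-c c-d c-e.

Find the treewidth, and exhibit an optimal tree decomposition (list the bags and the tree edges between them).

The largest bag has 2 vertices, giving width 1; this decomposition certifies tw(G) ≤ 1. Any graph with an edge has treewidth ≥ 1, and G has the edge c–d. Combining the bounds, tw(G) = 1.

Treewidth 1.
One such decomposition:
Bags: B1 = {c, d}  B2 = {a, d}  B3 = {c, e}  B4 = {b, c}
Tree: B1–B2, B1–B3, B3–B4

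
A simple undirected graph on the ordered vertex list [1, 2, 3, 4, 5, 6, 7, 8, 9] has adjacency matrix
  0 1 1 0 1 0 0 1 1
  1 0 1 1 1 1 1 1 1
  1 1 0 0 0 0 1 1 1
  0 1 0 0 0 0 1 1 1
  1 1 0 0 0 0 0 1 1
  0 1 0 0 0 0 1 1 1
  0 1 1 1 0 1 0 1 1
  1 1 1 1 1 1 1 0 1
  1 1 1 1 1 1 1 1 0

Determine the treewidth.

4

A width-4 tree decomposition is:
Bags: B1 = {2, 3, 7, 8, 9}  B2 = {1, 2, 3, 8, 9}  B3 = {1, 2, 5, 8, 9}  B4 = {2, 6, 7, 8, 9}  B5 = {2, 4, 7, 8, 9}
Tree: B1–B2, B2–B3, B1–B4, B4–B5
Each bag holds 5 vertices, so the decomposition has width 4, which upper-bounds the treewidth. Conversely, {1, 2, 3, 8, 9} is a clique of size 5, and the vertices of any clique must share a bag in every tree decomposition; so some bag has ≥ 5 vertices and tw(G) ≥ 4. Combining the bounds, tw(G) = 4.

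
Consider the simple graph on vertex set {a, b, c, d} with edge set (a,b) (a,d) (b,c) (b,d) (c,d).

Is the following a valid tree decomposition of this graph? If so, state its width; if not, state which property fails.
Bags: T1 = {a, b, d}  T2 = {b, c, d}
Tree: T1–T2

Yes; width 2.

Vertex coverage: the bags together contain {a, b, c, d}, the full vertex set. Edge coverage: each edge of G has both endpoints in at least one bag. Running intersection: for every vertex, the bags containing it form a connected subtree. All three properties hold, so this is a valid tree decomposition of width max|bag| − 1 = 2, and hence tw(G) ≤ 2.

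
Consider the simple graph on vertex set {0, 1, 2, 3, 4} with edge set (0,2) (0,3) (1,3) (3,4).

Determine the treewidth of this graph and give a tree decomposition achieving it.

Treewidth 1.
One optimal decomposition is:
Bags: B1 = {1, 3}  B2 = {0, 3}  B3 = {3, 4}  B4 = {0, 2}
Tree: B1–B2, B2–B3, B2–B4

The largest bag has 2 vertices, giving width 1; this decomposition certifies tw(G) ≤ 1. Since G has at least one edge (e.g. 1–3), it is not an edgeless graph, so tw(G) ≥ 1. The upper and lower bounds meet at 1, so that is the treewidth.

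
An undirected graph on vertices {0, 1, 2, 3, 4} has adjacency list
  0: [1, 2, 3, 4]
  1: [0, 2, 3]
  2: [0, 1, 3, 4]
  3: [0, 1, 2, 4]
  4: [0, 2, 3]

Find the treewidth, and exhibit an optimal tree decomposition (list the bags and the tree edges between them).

Every bag has size at most 4, so the width is 4 − 1 = 3 and tw(G) ≤ 3. For the lower bound, the 4 vertices {0, 1, 2, 3} are pairwise adjacent, and any tree decomposition puts a clique entirely inside one bag — forcing width ≥ 3. Therefore the treewidth is 3.

Treewidth 3.
Bags: B1 = {0, 1, 2, 3}  B2 = {0, 2, 3, 4}
Tree: B1–B2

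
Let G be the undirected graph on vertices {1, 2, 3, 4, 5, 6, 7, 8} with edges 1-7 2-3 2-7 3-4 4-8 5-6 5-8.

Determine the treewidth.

1

A width-1 tree decomposition is:
Bags: B1 = {1, 7}  B2 = {2, 7}  B3 = {2, 3}  B4 = {3, 4}  B5 = {4, 8}  B6 = {5, 8}  B7 = {5, 6}
Tree: B1–B2, B2–B3, B3–B4, B4–B5, B5–B6, B6–B7
Each bag holds 2 vertices, so the decomposition has width 1, which upper-bounds the treewidth. Since G has at least one edge (e.g. 1–7), it is not an edgeless graph, so tw(G) ≥ 1. Combining the bounds, tw(G) = 1.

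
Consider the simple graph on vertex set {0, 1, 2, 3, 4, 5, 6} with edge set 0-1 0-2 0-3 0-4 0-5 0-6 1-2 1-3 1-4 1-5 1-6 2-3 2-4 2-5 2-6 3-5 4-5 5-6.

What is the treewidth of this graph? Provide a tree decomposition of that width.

Treewidth 4.
One such decomposition:
Bags: B1 = {0, 1, 2, 5, 6}  B2 = {0, 1, 2, 3, 5}  B3 = {0, 1, 2, 4, 5}
Tree: B1–B2, B2–B3

Each bag holds 5 vertices, so the decomposition has width 4, which upper-bounds the treewidth. Conversely, {0, 1, 2, 3, 5} is a clique of size 5, and the vertices of any clique must share a bag in every tree decomposition; so some bag has ≥ 5 vertices and tw(G) ≥ 4. Hence tw(G) = 4 exactly.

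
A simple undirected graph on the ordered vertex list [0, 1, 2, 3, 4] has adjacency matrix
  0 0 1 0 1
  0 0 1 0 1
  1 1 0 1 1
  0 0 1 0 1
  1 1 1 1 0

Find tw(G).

2

A width-2 tree decomposition is:
Bags: B1 = {2, 3, 4}  B2 = {0, 2, 4}  B3 = {1, 2, 4}
Tree: B1–B2, B2–B3
Every bag has size at most 3, so the width is 3 − 1 = 2 and tw(G) ≤ 2. Conversely, {0, 2, 4} is a clique of size 3, and the vertices of any clique must share a bag in every tree decomposition; so some bag has ≥ 3 vertices and tw(G) ≥ 2. Combining the bounds, tw(G) = 2.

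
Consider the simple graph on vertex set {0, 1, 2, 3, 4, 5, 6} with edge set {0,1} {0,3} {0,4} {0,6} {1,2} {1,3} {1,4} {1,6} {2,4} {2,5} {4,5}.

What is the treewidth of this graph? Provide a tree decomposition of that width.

The largest bag has 3 vertices, giving width 2; this decomposition certifies tw(G) ≤ 2. Conversely, {0, 1, 3} is a clique of size 3, and the vertices of any clique must share a bag in every tree decomposition; so some bag has ≥ 3 vertices and tw(G) ≥ 2. The upper and lower bounds meet at 2, so that is the treewidth.

Treewidth 2.
Bags: B1 = {0, 1, 6}  B2 = {0, 1, 4}  B3 = {1, 2, 4}  B4 = {2, 4, 5}  B5 = {0, 1, 3}
Tree: B1–B2, B2–B3, B3–B4, B1–B5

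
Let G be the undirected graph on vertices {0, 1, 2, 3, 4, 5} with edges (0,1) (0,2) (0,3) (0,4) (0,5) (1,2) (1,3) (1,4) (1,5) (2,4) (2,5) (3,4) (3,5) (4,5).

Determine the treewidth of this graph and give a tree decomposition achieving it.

Treewidth 4.
One such decomposition:
Bags: B1 = {0, 1, 3, 4, 5}  B2 = {0, 1, 2, 4, 5}
Tree: B1–B2

Every bag has size at most 5, so the width is 5 − 1 = 4 and tw(G) ≤ 4. For the lower bound, the 5 vertices {0, 1, 2, 4, 5} are pairwise adjacent, and any tree decomposition puts a clique entirely inside one bag — forcing width ≥ 4. Therefore the treewidth is 4.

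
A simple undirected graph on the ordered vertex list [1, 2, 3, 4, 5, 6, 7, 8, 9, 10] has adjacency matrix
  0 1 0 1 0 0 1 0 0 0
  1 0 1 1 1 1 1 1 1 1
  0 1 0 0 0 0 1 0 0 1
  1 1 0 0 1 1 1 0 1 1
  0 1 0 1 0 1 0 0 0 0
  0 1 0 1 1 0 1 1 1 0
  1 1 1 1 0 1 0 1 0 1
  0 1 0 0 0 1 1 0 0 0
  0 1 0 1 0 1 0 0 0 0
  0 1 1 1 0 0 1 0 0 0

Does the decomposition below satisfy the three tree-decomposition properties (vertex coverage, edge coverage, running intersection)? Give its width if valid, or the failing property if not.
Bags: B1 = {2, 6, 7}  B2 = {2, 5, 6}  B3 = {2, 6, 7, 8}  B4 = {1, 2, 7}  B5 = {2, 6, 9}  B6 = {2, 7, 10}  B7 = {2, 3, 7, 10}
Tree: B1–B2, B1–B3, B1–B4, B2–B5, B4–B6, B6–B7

A tree decomposition must satisfy three properties: every vertex lies in some bag; for every edge, both endpoints lie together in some bag; and for every vertex, the bags containing it form a connected subtree. Here vertex 4 appears in no bag, so the decomposition is invalid.

No — vertex 4 appears in no bag.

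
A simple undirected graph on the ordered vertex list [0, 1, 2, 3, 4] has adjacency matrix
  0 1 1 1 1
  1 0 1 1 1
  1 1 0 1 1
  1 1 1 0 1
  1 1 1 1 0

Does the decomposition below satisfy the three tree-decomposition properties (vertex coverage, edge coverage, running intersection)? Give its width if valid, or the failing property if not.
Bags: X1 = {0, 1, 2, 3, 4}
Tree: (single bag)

Yes; width 4.

Checking the three conditions: (i) the bags cover all of {0, 1, 2, 3, 4}; (ii) for each edge, some bag contains both endpoints; (iii) the bags containing any fixed vertex form a subtree. All hold, so the decomposition is valid with width 5 − 1 = 4.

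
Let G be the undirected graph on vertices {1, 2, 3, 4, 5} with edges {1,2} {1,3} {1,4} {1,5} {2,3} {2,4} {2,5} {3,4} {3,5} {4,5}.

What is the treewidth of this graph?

A width-4 tree decomposition is:
Bags: B1 = {1, 2, 3, 4, 5}
Tree: (single bag)
With just one bag of size 5, the width is 5 − 1 = 4, so tw(G) ≤ 4. On the other hand G contains the 5-clique {1, 2, 3, 4, 5}. A clique must lie in a single bag of any decomposition, so no decomposition can have width below 4. Combining the bounds, tw(G) = 4.

4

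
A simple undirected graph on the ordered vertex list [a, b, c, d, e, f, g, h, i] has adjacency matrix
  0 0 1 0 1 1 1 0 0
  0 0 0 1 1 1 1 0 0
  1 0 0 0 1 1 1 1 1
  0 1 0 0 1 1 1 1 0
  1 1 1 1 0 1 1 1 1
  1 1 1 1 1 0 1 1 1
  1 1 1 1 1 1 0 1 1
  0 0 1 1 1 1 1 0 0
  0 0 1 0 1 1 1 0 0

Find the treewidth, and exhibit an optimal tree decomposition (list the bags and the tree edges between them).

Treewidth 4.
Bags: B1 = {c, e, f, g, h}  B2 = {c, e, f, g, i}  B3 = {d, e, f, g, h}  B4 = {a, c, e, f, g}  B5 = {b, d, e, f, g}
Tree: B1–B2, B1–B3, B2–B4, B3–B5

Each bag holds 5 vertices, so the decomposition has width 4, which upper-bounds the treewidth. For the lower bound, the 5 vertices {d, e, f, g, h} are pairwise adjacent, and any tree decomposition puts a clique entirely inside one bag — forcing width ≥ 4. Hence tw(G) = 4 exactly.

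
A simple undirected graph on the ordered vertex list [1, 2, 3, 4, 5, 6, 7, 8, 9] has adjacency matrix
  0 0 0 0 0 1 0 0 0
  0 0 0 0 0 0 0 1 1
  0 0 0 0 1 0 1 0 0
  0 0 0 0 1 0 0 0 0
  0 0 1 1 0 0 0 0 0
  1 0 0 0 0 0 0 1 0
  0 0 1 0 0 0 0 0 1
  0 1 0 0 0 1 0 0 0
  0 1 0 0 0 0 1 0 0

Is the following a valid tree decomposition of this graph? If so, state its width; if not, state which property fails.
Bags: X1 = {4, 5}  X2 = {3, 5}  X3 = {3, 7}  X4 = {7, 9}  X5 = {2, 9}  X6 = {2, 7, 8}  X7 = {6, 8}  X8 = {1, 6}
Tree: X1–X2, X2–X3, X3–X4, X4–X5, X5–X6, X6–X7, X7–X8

No — bags containing vertex 7 are not connected in the tree.

A tree decomposition must satisfy three properties: every vertex lies in some bag; for every edge, both endpoints lie together in some bag; and for every vertex, the bags containing it form a connected subtree. Here bags containing vertex 7 are not connected in the tree, so the decomposition is invalid.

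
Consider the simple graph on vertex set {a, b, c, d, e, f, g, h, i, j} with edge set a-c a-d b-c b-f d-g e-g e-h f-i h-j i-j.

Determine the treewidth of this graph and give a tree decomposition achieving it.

Each bag holds 3 vertices, so the decomposition has width 2, which upper-bounds the treewidth. The edges h–e–g–d–a–c–b–f–i–j–h form a cycle, so G is not a tree and its treewidth is at least 2. Therefore the treewidth is 2.

Treewidth 2.
One such decomposition:
Bags: B1 = {e, g, h}  B2 = {d, g, h}  B3 = {a, d, h}  B4 = {a, c, h}  B5 = {b, c, h}  B6 = {b, f, h}  B7 = {f, h, i}  B8 = {h, i, j}
Tree: B1–B2, B2–B3, B3–B4, B4–B5, B5–B6, B6–B7, B7–B8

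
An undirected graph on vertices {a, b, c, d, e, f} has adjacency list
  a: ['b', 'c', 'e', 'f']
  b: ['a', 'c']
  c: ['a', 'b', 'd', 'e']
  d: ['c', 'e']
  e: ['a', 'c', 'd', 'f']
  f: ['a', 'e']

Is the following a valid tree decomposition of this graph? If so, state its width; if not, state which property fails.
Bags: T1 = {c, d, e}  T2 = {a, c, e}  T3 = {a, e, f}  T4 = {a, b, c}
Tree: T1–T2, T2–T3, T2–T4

Vertex coverage: the bags together contain {a, b, c, d, e, f}, the full vertex set. Edge coverage: each edge of G has both endpoints in at least one bag. Running intersection: for every vertex, the bags containing it form a connected subtree. All three properties hold, so this is a valid tree decomposition of width max|bag| − 1 = 2, and hence tw(G) ≤ 2.

Yes; width 2.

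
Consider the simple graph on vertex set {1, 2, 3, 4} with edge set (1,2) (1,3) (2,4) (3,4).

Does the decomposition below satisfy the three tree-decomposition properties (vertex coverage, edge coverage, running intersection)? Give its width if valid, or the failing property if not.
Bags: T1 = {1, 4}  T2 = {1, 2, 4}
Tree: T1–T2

A tree decomposition must satisfy three properties: every vertex lies in some bag; for every edge, both endpoints lie together in some bag; and for every vertex, the bags containing it form a connected subtree. Here vertex 3 appears in no bag, so the decomposition is invalid.

No — vertex 3 appears in no bag.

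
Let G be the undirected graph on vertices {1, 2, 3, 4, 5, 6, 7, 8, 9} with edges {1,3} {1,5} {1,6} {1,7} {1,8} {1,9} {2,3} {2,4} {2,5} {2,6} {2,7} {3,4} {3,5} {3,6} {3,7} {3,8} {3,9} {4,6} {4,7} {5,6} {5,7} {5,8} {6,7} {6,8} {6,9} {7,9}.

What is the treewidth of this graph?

4

A width-4 tree decomposition is:
Bags: B1 = {1, 3, 5, 6, 7}  B2 = {1, 3, 5, 6, 8}  B3 = {2, 3, 5, 6, 7}  B4 = {2, 3, 4, 6, 7}  B5 = {1, 3, 6, 7, 9}
Tree: B1–B2, B1–B3, B3–B4, B1–B5
Every bag has size at most 5, so the width is 5 − 1 = 4 and tw(G) ≤ 4. For the lower bound, the 5 vertices {1, 3, 5, 6, 8} are pairwise adjacent, and any tree decomposition puts a clique entirely inside one bag — forcing width ≥ 4. Hence tw(G) = 4 exactly.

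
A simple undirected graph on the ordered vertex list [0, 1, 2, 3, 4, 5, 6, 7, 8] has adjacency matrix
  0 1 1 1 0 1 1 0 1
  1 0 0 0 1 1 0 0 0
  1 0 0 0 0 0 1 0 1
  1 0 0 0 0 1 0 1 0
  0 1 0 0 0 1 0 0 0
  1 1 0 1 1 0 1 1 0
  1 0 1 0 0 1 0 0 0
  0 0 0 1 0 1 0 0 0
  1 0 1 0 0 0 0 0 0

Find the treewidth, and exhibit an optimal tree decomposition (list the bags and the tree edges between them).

Treewidth 2.
Bags: B1 = {0, 3, 5}  B2 = {0, 1, 5}  B3 = {0, 5, 6}  B4 = {0, 2, 6}  B5 = {0, 2, 8}  B6 = {3, 5, 7}  B7 = {1, 4, 5}
Tree: B1–B2, B1–B3, B3–B4, B4–B5, B1–B6, B2–B7

The largest bag has 3 vertices, giving width 2; this decomposition certifies tw(G) ≤ 2. For the lower bound, the 3 vertices {0, 2, 8} are pairwise adjacent, and any tree decomposition puts a clique entirely inside one bag — forcing width ≥ 2. Hence tw(G) = 2 exactly.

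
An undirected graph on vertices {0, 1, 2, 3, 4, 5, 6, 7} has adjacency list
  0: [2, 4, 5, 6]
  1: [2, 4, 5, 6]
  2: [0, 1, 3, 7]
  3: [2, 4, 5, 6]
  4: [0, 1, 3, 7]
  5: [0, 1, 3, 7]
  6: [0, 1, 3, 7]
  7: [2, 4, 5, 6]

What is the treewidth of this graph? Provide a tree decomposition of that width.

Treewidth 4.
One optimal decomposition is:
Bags: B1 = {0, 1, 3, 4, 7}  B2 = {0, 1, 3, 6, 7}  B3 = {0, 1, 3, 5, 7}  B4 = {0, 1, 2, 3, 7}
Tree: B1–B2, B2–B3, B3–B4

Each bag holds 5 vertices, so the decomposition has width 4, which upper-bounds the treewidth. For the lower bound: the 5 vertex sets {0,4}, {6,7}, {1,5}, {3}, {2} are disjoint, each induces a connected subgraph, and every pair is joined by at least one edge of G. Contracting each set to a single vertex therefore yields K_{5} as a minor, and since treewidth is minor-monotone, tw(G) ≥ tw(K_{5}) = 4. Therefore the treewidth is 4.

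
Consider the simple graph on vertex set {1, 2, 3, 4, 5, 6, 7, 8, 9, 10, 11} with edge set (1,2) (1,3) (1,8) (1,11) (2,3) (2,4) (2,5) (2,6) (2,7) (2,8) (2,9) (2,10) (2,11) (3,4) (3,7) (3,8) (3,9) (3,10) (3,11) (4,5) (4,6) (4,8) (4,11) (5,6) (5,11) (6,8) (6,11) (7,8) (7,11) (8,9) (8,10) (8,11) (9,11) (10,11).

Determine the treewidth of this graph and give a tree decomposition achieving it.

Treewidth 4.
One such decomposition:
Bags: B1 = {2, 4, 6, 8, 11}  B2 = {2, 3, 4, 8, 11}  B3 = {2, 3, 8, 9, 11}  B4 = {1, 2, 3, 8, 11}  B5 = {2, 3, 8, 10, 11}  B6 = {2, 3, 7, 8, 11}  B7 = {2, 4, 5, 6, 11}
Tree: B1–B2, B2–B3, B2–B4, B2–B5, B4–B6, B1–B7

The largest bag has 5 vertices, giving width 4; this decomposition certifies tw(G) ≤ 4. On the other hand G contains the 5-clique {1, 2, 3, 8, 11}. A clique must lie in a single bag of any decomposition, so no decomposition can have width below 4. Therefore the treewidth is 4.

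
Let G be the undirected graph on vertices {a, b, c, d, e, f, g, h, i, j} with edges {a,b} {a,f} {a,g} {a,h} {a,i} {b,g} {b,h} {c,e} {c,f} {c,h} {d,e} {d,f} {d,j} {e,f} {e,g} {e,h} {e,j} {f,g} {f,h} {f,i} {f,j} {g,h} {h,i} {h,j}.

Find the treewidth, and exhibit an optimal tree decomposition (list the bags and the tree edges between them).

Treewidth 3.
One such decomposition:
Bags: B1 = {e, f, g, h}  B2 = {a, f, g, h}  B3 = {a, b, g, h}  B4 = {e, f, h, j}  B5 = {d, e, f, j}  B6 = {c, e, f, h}  B7 = {a, f, h, i}
Tree: B1–B2, B2–B3, B1–B4, B4–B5, B1–B6, B2–B7

Every bag has size at most 4, so the width is 4 − 1 = 3 and tw(G) ≤ 3. Conversely, {d, e, f, j} is a clique of size 4, and the vertices of any clique must share a bag in every tree decomposition; so some bag has ≥ 4 vertices and tw(G) ≥ 3. Hence tw(G) = 3 exactly.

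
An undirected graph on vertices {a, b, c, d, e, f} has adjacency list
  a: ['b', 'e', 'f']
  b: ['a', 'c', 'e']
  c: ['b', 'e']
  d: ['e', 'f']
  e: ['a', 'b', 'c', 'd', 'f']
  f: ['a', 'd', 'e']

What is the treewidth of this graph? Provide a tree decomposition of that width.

The largest bag has 3 vertices, giving width 2; this decomposition certifies tw(G) ≤ 2. On the other hand G contains the 3-clique {b, c, e}. A clique must lie in a single bag of any decomposition, so no decomposition can have width below 2. The upper and lower bounds meet at 2, so that is the treewidth.

Treewidth 2.
One such decomposition:
Bags: B1 = {a, e, f}  B2 = {a, b, e}  B3 = {d, e, f}  B4 = {b, c, e}
Tree: B1–B2, B1–B3, B2–B4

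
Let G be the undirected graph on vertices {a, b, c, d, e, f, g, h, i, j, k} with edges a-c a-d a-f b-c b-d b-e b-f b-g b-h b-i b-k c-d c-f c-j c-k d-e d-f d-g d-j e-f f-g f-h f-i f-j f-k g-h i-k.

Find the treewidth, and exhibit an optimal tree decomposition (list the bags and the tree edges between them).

Treewidth 3.
One such decomposition:
Bags: B1 = {b, d, e, f}  B2 = {b, c, d, f}  B3 = {c, d, f, j}  B4 = {a, c, d, f}  B5 = {b, c, f, k}  B6 = {b, d, f, g}  B7 = {b, f, i, k}  B8 = {b, f, g, h}
Tree: B1–B2, B2–B3, B3–B4, B2–B5, B1–B6, B5–B7, B6–B8

The largest bag has 4 vertices, giving width 3; this decomposition certifies tw(G) ≤ 3. Conversely, {c, d, f, j} is a clique of size 4, and the vertices of any clique must share a bag in every tree decomposition; so some bag has ≥ 4 vertices and tw(G) ≥ 3. The upper and lower bounds meet at 3, so that is the treewidth.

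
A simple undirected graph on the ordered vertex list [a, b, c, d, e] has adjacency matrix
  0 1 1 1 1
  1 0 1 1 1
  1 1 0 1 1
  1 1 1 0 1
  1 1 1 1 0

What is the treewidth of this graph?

A width-4 tree decomposition is:
Bags: B1 = {a, b, c, d, e}
Tree: (single bag)
A single bag containing all 5 vertices is trivially a valid decomposition of width 4. On the other hand G contains the 5-clique {a, b, c, d, e}. A clique must lie in a single bag of any decomposition, so no decomposition can have width below 4. Hence tw(G) = 4 exactly.

4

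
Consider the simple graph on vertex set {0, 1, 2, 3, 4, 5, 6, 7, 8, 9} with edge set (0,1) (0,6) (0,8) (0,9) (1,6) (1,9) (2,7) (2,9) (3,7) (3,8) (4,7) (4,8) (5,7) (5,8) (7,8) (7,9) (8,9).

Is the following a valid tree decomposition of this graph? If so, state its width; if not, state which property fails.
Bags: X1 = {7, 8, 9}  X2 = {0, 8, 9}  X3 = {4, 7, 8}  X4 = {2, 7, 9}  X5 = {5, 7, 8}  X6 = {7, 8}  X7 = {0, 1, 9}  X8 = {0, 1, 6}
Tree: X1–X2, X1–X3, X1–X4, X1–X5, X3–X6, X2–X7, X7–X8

No — vertex 3 appears in no bag.

A tree decomposition must satisfy three properties: every vertex lies in some bag; for every edge, both endpoints lie together in some bag; and for every vertex, the bags containing it form a connected subtree. Here vertex 3 appears in no bag, so the decomposition is invalid.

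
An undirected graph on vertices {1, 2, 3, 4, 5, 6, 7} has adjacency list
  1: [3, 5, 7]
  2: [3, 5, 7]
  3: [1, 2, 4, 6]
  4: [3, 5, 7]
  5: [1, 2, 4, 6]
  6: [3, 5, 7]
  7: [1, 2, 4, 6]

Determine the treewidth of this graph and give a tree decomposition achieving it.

Treewidth 3.
One such decomposition:
Bags: B1 = {2, 3, 5, 7}  B2 = {3, 5, 6, 7}  B3 = {1, 3, 5, 7}  B4 = {3, 4, 5, 7}
Tree: B1–B2, B2–B3, B3–B4

Every bag has size at most 4, so the width is 4 − 1 = 3 and tw(G) ≤ 3. For the lower bound: the 4 vertex sets {2,7}, {3,6}, {5}, {1} are disjoint, each induces a connected subgraph, and every pair is joined by at least one edge of G. Contracting each set to a single vertex therefore yields K_{4} as a minor, and since treewidth is minor-monotone, tw(G) ≥ tw(K_{4}) = 3. Hence tw(G) = 3 exactly.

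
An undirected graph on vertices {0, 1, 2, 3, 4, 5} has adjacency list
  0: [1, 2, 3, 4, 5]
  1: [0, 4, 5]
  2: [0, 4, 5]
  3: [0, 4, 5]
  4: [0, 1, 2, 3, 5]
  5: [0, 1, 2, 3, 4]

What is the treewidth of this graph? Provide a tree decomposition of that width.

Treewidth 3.
One optimal decomposition is:
Bags: B1 = {0, 1, 4, 5}  B2 = {0, 2, 4, 5}  B3 = {0, 3, 4, 5}
Tree: B1–B2, B1–B3

Every bag has size at most 4, so the width is 4 − 1 = 3 and tw(G) ≤ 3. Conversely, {0, 1, 4, 5} is a clique of size 4, and the vertices of any clique must share a bag in every tree decomposition; so some bag has ≥ 4 vertices and tw(G) ≥ 3. Hence tw(G) = 3 exactly.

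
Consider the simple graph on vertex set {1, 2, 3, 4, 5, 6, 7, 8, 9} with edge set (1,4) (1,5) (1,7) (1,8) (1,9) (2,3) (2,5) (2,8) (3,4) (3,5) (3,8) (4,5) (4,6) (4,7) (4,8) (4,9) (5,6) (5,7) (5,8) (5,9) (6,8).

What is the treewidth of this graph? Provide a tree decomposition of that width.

Treewidth 3.
Bags: B1 = {3, 4, 5, 8}  B2 = {1, 4, 5, 8}  B3 = {2, 3, 5, 8}  B4 = {4, 5, 6, 8}  B5 = {1, 4, 5, 7}  B6 = {1, 4, 5, 9}
Tree: B1–B2, B1–B3, B2–B4, B2–B5, B5–B6

Every bag has size at most 4, so the width is 4 − 1 = 3 and tw(G) ≤ 3. Conversely, {2, 3, 5, 8} is a clique of size 4, and the vertices of any clique must share a bag in every tree decomposition; so some bag has ≥ 4 vertices and tw(G) ≥ 3. Hence tw(G) = 3 exactly.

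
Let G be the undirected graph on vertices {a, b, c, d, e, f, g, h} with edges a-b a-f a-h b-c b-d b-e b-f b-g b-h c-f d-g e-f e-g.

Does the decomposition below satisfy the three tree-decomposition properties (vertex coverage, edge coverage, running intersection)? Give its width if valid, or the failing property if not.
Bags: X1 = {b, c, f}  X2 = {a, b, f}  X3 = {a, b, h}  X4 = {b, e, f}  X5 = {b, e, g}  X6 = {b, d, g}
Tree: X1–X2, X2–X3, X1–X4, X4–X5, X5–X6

Every vertex of G appears in some bag (union = {a, b, c, d, e, f, g, h}); every edge is covered by a bag; and for each vertex v the set of bags containing v is connected in the bag tree. The decomposition is therefore valid. The largest bag has 3 vertices, so the width is 2.

Yes; width 2.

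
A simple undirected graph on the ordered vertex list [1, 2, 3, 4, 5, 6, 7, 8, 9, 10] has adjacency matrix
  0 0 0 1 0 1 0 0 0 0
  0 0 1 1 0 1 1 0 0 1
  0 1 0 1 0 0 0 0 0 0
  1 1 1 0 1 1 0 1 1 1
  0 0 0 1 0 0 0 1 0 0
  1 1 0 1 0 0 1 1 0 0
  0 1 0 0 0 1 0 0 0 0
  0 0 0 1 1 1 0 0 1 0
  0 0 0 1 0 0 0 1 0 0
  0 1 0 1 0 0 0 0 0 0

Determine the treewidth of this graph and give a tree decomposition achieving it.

Treewidth 2.
One such decomposition:
Bags: B1 = {2, 4, 6}  B2 = {4, 6, 8}  B3 = {2, 3, 4}  B4 = {2, 6, 7}  B5 = {4, 5, 8}  B6 = {4, 8, 9}  B7 = {2, 4, 10}  B8 = {1, 4, 6}
Tree: B1–B2, B1–B3, B1–B4, B2–B5, B2–B6, B1–B7, B1–B8

Each bag holds 3 vertices, so the decomposition has width 2, which upper-bounds the treewidth. Conversely, {1, 4, 6} is a clique of size 3, and the vertices of any clique must share a bag in every tree decomposition; so some bag has ≥ 3 vertices and tw(G) ≥ 2. The upper and lower bounds meet at 2, so that is the treewidth.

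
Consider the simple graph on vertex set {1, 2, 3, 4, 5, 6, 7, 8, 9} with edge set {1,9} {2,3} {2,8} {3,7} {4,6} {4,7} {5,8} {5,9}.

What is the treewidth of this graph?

1

A width-1 tree decomposition is:
Bags: B1 = {1, 9}  B2 = {5, 9}  B3 = {5, 8}  B4 = {2, 8}  B5 = {2, 3}  B6 = {3, 7}  B7 = {4, 7}  B8 = {4, 6}
Tree: B1–B2, B2–B3, B3–B4, B4–B5, B5–B6, B6–B7, B7–B8
The largest bag has 2 vertices, giving width 1; this decomposition certifies tw(G) ≤ 1. G has an edge, so its treewidth is at least 1. Hence tw(G) = 1 exactly.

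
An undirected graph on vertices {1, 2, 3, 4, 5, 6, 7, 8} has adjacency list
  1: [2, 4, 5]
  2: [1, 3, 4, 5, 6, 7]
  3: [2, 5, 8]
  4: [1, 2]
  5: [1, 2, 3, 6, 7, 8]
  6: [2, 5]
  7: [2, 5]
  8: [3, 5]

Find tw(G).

A width-2 tree decomposition is:
Bags: B1 = {1, 2, 4}  B2 = {1, 2, 5}  B3 = {2, 5, 7}  B4 = {2, 5, 6}  B5 = {2, 3, 5}  B6 = {3, 5, 8}
Tree: B1–B2, B2–B3, B3–B4, B4–B5, B5–B6
Each bag holds 3 vertices, so the decomposition has width 2, which upper-bounds the treewidth. For the lower bound, the 3 vertices {3, 5, 8} are pairwise adjacent, and any tree decomposition puts a clique entirely inside one bag — forcing width ≥ 2. Hence tw(G) = 2 exactly.

2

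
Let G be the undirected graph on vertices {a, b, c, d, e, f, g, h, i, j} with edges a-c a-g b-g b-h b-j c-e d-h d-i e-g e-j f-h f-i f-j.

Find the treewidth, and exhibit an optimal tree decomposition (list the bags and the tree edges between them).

Treewidth 2.
One optimal decomposition is:
Bags: B1 = {d, h, i}  B2 = {f, h, i}  B3 = {b, f, h}  B4 = {b, f, j}  B5 = {b, g, j}  B6 = {e, g, j}  B7 = {a, e, g}  B8 = {a, c, e}
Tree: B1–B2, B2–B3, B3–B4, B4–B5, B5–B6, B6–B7, B7–B8

Every bag has size at most 3, so the width is 3 − 1 = 2 and tw(G) ≤ 2. For the lower bound, G contains the cycle d–i–f–h–d, so G is not a forest; only forests have treewidth ≤ 1, hence tw(G) ≥ 2. Therefore the treewidth is 2.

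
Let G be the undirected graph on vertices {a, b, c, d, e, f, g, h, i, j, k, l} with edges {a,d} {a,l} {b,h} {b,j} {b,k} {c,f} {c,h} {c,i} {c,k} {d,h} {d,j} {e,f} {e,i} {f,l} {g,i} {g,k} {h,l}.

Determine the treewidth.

A width-3 tree decomposition is:
Bags: B1 = {e, g, i, k}  B2 = {c, e, i, k}  B3 = {c, e, f, k}  B4 = {b, c, f, k}  B5 = {b, c, f, h}  B6 = {b, f, h, l}  B7 = {b, h, j, l}  B8 = {d, h, j, l}  B9 = {a, d, j, l}
Tree: B1–B2, B2–B3, B3–B4, B4–B5, B5–B6, B6–B7, B7–B8, B8–B9
Each bag holds 4 vertices, so the decomposition has width 3, which upper-bounds the treewidth. For the lower bound: the 4 vertex sets {e,g,i}, {k}, {c}, {b,f,h,l} are disjoint, each induces a connected subgraph, and every pair is joined by at least one edge of G. Contracting each set to a single vertex therefore yields K_{4} as a minor, and since treewidth is minor-monotone, tw(G) ≥ tw(K_{4}) = 3. Combining the bounds, tw(G) = 3.

3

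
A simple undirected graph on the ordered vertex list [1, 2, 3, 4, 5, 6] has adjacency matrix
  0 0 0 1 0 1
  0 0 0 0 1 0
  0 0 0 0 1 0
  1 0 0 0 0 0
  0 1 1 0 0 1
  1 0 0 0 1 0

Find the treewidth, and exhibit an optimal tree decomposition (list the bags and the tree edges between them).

Every bag has size at most 2, so the width is 2 − 1 = 1 and tw(G) ≤ 1. Any graph with an edge has treewidth ≥ 1, and G has the edge 4–1. The upper and lower bounds meet at 1, so that is the treewidth.

Treewidth 1.
Bags: B1 = {1, 4}  B2 = {1, 6}  B3 = {5, 6}  B4 = {3, 5}  B5 = {2, 5}
Tree: B1–B2, B2–B3, B3–B4, B4–B5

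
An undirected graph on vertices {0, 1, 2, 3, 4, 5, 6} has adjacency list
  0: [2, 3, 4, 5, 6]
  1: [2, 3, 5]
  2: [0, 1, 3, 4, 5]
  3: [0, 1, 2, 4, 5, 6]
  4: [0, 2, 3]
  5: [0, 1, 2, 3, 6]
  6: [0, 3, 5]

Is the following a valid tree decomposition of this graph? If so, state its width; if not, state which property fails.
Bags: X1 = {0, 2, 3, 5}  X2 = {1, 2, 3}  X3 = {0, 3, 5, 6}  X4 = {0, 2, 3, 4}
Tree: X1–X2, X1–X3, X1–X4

No — edge (5,1) lies in no bag.

A tree decomposition must satisfy three properties: every vertex lies in some bag; for every edge, both endpoints lie together in some bag; and for every vertex, the bags containing it form a connected subtree. Here edge (5,1) lies in no bag, so the decomposition is invalid.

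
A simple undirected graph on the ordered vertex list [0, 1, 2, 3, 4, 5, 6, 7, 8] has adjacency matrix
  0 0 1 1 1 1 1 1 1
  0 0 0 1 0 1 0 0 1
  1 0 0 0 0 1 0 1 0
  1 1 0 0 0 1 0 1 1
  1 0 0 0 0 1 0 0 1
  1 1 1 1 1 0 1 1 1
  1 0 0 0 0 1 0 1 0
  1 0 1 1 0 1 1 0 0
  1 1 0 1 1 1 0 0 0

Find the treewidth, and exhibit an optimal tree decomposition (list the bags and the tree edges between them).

Treewidth 3.
One optimal decomposition is:
Bags: B1 = {0, 3, 5, 8}  B2 = {0, 3, 5, 7}  B3 = {0, 4, 5, 8}  B4 = {1, 3, 5, 8}  B5 = {0, 5, 6, 7}  B6 = {0, 2, 5, 7}
Tree: B1–B2, B1–B3, B1–B4, B2–B5, B2–B6

The largest bag has 4 vertices, giving width 3; this decomposition certifies tw(G) ≤ 3. On the other hand G contains the 4-clique {0, 3, 5, 8}. A clique must lie in a single bag of any decomposition, so no decomposition can have width below 3. Hence tw(G) = 3 exactly.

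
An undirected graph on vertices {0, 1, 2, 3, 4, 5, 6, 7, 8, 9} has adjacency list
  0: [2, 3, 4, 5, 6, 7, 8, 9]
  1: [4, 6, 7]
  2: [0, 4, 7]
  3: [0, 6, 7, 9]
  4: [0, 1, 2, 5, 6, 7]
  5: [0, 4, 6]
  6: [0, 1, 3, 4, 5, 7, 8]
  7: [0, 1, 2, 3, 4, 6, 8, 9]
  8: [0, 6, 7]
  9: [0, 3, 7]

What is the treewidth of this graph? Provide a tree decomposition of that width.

Treewidth 3.
One optimal decomposition is:
Bags: B1 = {0, 4, 5, 6}  B2 = {0, 4, 6, 7}  B3 = {0, 3, 6, 7}  B4 = {1, 4, 6, 7}  B5 = {0, 2, 4, 7}  B6 = {0, 6, 7, 8}  B7 = {0, 3, 7, 9}
Tree: B1–B2, B2–B3, B2–B4, B2–B5, B3–B6, B3–B7

The largest bag has 4 vertices, giving width 3; this decomposition certifies tw(G) ≤ 3. On the other hand G contains the 4-clique {0, 4, 5, 6}. A clique must lie in a single bag of any decomposition, so no decomposition can have width below 3. The upper and lower bounds meet at 3, so that is the treewidth.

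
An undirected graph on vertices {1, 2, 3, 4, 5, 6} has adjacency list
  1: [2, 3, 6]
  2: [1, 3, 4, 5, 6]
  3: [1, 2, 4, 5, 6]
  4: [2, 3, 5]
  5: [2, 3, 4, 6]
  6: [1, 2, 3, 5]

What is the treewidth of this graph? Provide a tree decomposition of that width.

Treewidth 3.
Bags: B1 = {2, 3, 5, 6}  B2 = {2, 3, 4, 5}  B3 = {1, 2, 3, 6}
Tree: B1–B2, B1–B3

The largest bag has 4 vertices, giving width 3; this decomposition certifies tw(G) ≤ 3. On the other hand G contains the 4-clique {1, 2, 3, 6}. A clique must lie in a single bag of any decomposition, so no decomposition can have width below 3. Hence tw(G) = 3 exactly.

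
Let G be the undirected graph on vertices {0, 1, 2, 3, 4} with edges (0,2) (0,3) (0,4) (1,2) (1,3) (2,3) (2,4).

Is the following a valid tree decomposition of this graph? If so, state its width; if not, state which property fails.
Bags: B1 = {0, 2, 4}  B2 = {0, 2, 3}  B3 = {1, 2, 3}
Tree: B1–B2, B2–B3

Vertex coverage: the bags together contain {0, 1, 2, 3, 4}, the full vertex set. Edge coverage: each edge of G has both endpoints in at least one bag. Running intersection: for every vertex, the bags containing it form a connected subtree. All three properties hold, so this is a valid tree decomposition of width max|bag| − 1 = 2, and hence tw(G) ≤ 2.

Yes; width 2.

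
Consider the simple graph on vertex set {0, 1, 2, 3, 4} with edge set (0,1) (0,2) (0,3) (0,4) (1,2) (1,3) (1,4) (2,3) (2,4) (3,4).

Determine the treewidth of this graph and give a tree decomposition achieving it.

Treewidth 4.
One such decomposition:
Bags: B1 = {0, 1, 2, 3, 4}
Tree: (single bag)

A single bag containing all 5 vertices is trivially a valid decomposition of width 4. For the lower bound, the 5 vertices {0, 1, 2, 3, 4} are pairwise adjacent, and any tree decomposition puts a clique entirely inside one bag — forcing width ≥ 4. Combining the bounds, tw(G) = 4.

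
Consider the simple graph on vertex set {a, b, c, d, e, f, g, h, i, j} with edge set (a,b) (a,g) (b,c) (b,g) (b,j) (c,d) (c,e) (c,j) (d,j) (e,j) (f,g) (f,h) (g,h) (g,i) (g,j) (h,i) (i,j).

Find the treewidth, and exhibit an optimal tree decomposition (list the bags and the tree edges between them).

Treewidth 2.
One optimal decomposition is:
Bags: B1 = {b, c, j}  B2 = {c, d, j}  B3 = {b, g, j}  B4 = {g, i, j}  B5 = {g, h, i}  B6 = {f, g, h}  B7 = {c, e, j}  B8 = {a, b, g}
Tree: B1–B2, B1–B3, B3–B4, B4–B5, B5–B6, B2–B7, B3–B8

The largest bag has 3 vertices, giving width 2; this decomposition certifies tw(G) ≤ 2. For the lower bound, the 3 vertices {c, d, j} are pairwise adjacent, and any tree decomposition puts a clique entirely inside one bag — forcing width ≥ 2. Therefore the treewidth is 2.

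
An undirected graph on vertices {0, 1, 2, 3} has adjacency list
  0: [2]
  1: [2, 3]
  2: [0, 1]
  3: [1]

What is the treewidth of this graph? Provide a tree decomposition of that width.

Each bag holds 2 vertices, so the decomposition has width 1, which upper-bounds the treewidth. Since G has at least one edge (e.g. 3–1), it is not an edgeless graph, so tw(G) ≥ 1. Combining the bounds, tw(G) = 1.

Treewidth 1.
One such decomposition:
Bags: B1 = {1, 3}  B2 = {1, 2}  B3 = {0, 2}
Tree: B1–B2, B2–B3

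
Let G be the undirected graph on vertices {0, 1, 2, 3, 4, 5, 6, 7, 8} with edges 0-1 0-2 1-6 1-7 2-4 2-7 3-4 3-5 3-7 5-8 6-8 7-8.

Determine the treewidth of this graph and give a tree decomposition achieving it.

Treewidth 3.
One such decomposition:
Bags: B1 = {3, 5, 6, 8}  B2 = {3, 6, 7, 8}  B3 = {1, 3, 6, 7}  B4 = {1, 3, 4, 7}  B5 = {1, 2, 4, 7}  B6 = {0, 1, 2, 4}
Tree: B1–B2, B2–B3, B3–B4, B4–B5, B5–B6

The largest bag has 4 vertices, giving width 3; this decomposition certifies tw(G) ≤ 3. For the lower bound: the 4 vertex sets {5,6,8}, {3}, {7}, {0,1,2,4} are disjoint, each induces a connected subgraph, and every pair is joined by at least one edge of G. Contracting each set to a single vertex therefore yields K_{4} as a minor, and since treewidth is minor-monotone, tw(G) ≥ tw(K_{4}) = 3. Hence tw(G) = 3 exactly.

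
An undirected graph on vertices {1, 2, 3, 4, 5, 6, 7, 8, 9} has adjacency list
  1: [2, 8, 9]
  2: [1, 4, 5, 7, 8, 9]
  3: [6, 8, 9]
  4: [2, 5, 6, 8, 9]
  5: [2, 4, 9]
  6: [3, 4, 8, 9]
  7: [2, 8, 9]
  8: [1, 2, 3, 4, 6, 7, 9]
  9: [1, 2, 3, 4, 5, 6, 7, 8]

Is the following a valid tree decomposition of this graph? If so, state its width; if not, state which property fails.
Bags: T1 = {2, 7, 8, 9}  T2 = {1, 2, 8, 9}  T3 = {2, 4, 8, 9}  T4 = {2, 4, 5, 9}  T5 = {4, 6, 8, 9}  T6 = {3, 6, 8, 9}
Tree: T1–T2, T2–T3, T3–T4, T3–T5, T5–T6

Vertex coverage: the bags together contain {1, 2, 3, 4, 5, 6, 7, 8, 9}, the full vertex set. Edge coverage: each edge of G has both endpoints in at least one bag. Running intersection: for every vertex, the bags containing it form a connected subtree. All three properties hold, so this is a valid tree decomposition of width max|bag| − 1 = 3, and hence tw(G) ≤ 3.

Yes; width 3.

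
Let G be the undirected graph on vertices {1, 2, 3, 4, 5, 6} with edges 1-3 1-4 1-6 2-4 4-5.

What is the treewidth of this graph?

1

A width-1 tree decomposition is:
Bags: B1 = {1, 4}  B2 = {4, 5}  B3 = {1, 3}  B4 = {2, 4}  B5 = {1, 6}
Tree: B1–B2, B1–B3, B2–B4, B3–B5
Every bag has size at most 2, so the width is 2 − 1 = 1 and tw(G) ≤ 1. Any graph with an edge has treewidth ≥ 1, and G has the edge 1–4. The upper and lower bounds meet at 1, so that is the treewidth.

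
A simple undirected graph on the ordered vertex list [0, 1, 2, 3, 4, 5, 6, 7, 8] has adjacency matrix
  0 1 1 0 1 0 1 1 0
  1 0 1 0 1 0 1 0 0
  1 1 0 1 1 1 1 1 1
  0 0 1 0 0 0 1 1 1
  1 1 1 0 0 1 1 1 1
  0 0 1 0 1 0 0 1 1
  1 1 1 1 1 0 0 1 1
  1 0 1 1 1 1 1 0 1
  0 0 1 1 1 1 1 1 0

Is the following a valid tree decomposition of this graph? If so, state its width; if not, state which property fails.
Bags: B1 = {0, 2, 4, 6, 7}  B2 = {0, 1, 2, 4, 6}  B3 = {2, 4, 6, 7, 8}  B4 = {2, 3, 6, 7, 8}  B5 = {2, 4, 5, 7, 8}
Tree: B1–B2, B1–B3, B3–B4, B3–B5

Yes; width 4.

Vertex coverage: the bags together contain {0, 1, 2, 3, 4, 5, 6, 7, 8}, the full vertex set. Edge coverage: each edge of G has both endpoints in at least one bag. Running intersection: for every vertex, the bags containing it form a connected subtree. All three properties hold, so this is a valid tree decomposition of width max|bag| − 1 = 4, and hence tw(G) ≤ 4.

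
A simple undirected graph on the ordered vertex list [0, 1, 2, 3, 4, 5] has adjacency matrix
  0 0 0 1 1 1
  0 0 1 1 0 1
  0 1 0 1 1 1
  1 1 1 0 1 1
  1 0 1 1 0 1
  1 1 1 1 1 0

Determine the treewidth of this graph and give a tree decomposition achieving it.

Treewidth 3.
Bags: B1 = {2, 3, 4, 5}  B2 = {1, 2, 3, 5}  B3 = {0, 3, 4, 5}
Tree: B1–B2, B1–B3

Each bag holds 4 vertices, so the decomposition has width 3, which upper-bounds the treewidth. On the other hand G contains the 4-clique {0, 3, 4, 5}. A clique must lie in a single bag of any decomposition, so no decomposition can have width below 3. Therefore the treewidth is 3.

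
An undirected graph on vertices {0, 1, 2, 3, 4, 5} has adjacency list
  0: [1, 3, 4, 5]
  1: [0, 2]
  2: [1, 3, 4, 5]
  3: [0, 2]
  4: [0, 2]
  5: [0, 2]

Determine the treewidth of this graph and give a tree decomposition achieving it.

Every bag has size at most 3, so the width is 3 − 1 = 2 and tw(G) ≤ 2. For the lower bound, G contains the cycle 5–0–3–2–5, so G is not a forest; only forests have treewidth ≤ 1, hence tw(G) ≥ 2. Therefore the treewidth is 2.

Treewidth 2.
One such decomposition:
Bags: B1 = {0, 2, 5}  B2 = {0, 2, 3}  B3 = {0, 1, 2}  B4 = {0, 2, 4}
Tree: B1–B2, B2–B3, B3–B4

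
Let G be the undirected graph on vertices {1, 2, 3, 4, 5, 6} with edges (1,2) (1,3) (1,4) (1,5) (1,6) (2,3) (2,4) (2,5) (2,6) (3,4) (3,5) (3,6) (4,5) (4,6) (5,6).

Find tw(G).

A width-5 tree decomposition is:
Bags: B1 = {1, 2, 3, 4, 5, 6}
Tree: (single bag)
With just one bag of size 6, the width is 6 − 1 = 5, so tw(G) ≤ 5. Conversely, {1, 2, 3, 4, 5, 6} is a clique of size 6, and the vertices of any clique must share a bag in every tree decomposition; so some bag has ≥ 6 vertices and tw(G) ≥ 5. Combining the bounds, tw(G) = 5.

5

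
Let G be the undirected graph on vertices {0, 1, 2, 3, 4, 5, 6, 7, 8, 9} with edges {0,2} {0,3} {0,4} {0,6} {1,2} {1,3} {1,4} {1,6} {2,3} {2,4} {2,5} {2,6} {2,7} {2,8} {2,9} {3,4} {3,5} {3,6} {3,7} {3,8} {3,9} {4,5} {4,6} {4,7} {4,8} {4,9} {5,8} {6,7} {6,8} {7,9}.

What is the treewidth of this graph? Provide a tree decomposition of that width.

Each bag holds 5 vertices, so the decomposition has width 4, which upper-bounds the treewidth. On the other hand G contains the 5-clique {2, 3, 4, 7, 9}. A clique must lie in a single bag of any decomposition, so no decomposition can have width below 4. Hence tw(G) = 4 exactly.

Treewidth 4.
One optimal decomposition is:
Bags: B1 = {1, 2, 3, 4, 6}  B2 = {2, 3, 4, 6, 7}  B3 = {2, 3, 4, 6, 8}  B4 = {0, 2, 3, 4, 6}  B5 = {2, 3, 4, 7, 9}  B6 = {2, 3, 4, 5, 8}
Tree: B1–B2, B2–B3, B3–B4, B2–B5, B3–B6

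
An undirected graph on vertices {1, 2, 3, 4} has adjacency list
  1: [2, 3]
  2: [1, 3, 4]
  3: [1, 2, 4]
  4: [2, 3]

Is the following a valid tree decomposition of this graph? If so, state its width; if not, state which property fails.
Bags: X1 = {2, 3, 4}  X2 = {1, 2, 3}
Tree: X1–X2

Every vertex of G appears in some bag (union = {1, 2, 3, 4}); every edge is covered by a bag; and for each vertex v the set of bags containing v is connected in the bag tree. The decomposition is therefore valid. The largest bag has 3 vertices, so the width is 2.

Yes; width 2.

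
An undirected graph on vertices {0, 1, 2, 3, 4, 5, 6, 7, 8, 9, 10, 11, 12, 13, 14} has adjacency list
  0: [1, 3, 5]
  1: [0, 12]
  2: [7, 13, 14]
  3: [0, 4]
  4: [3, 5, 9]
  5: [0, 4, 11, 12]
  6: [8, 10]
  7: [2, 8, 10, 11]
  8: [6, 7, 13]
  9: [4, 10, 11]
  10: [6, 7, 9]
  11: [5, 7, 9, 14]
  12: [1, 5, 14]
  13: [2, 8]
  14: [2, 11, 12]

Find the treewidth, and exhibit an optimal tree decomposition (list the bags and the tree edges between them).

Each bag holds 4 vertices, so the decomposition has width 3, which upper-bounds the treewidth. For the lower bound: the 4 vertex sets {6,8,13}, {2}, {7}, {9,10,11,14} are disjoint, each induces a connected subgraph, and every pair is joined by at least one edge of G. Contracting each set to a single vertex therefore yields K_{4} as a minor, and since treewidth is minor-monotone, tw(G) ≥ tw(K_{4}) = 3. Hence tw(G) = 3 exactly.

Treewidth 3.
Bags: B1 = {2, 6, 8, 13}  B2 = {2, 6, 7, 8}  B3 = {2, 6, 7, 10}  B4 = {2, 7, 10, 14}  B5 = {7, 10, 11, 14}  B6 = {9, 10, 11, 14}  B7 = {9, 11, 12, 14}  B8 = {5, 9, 11, 12}  B9 = {4, 5, 9, 12}  B10 = {1, 4, 5, 12}  B11 = {0, 1, 4, 5}  B12 = {0, 1, 3, 4}
Tree: B1–B2, B2–B3, B3–B4, B4–B5, B5–B6, B6–B7, B7–B8, B8–B9, B9–B10, B10–B11, B11–B12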